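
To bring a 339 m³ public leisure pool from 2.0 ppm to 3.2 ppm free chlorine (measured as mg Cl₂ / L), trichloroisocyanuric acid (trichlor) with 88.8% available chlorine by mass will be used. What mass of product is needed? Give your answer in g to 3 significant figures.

458 g

Volume: 339 m³ = 339,000 L.
Chlorine deficit: 3.2 − 2.0 = 1.2 ppm = 1.2 mg/L as Cl₂.
Cl₂ equivalent needed: 1.2 mg/L × 339,000 L = 406,800 mg = 406.8 g.
Product at 88.8% available chlorine: 406.8 / 0.888 = 458.1 g.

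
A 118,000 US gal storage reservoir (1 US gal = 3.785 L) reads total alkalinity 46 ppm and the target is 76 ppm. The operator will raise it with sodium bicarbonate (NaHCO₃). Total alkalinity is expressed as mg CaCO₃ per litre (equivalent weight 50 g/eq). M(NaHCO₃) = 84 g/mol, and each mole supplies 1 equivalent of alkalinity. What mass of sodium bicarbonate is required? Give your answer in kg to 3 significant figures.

22.5 kg

Volume: 118,000 US gal × 3.785 L/gal = 446,630 L.
Alkalinity to add: (76 − 46) = 30 mg/L as CaCO₃ × 446,630 L = 13,400 g as CaCO₃.
Equivalents: 13,400 g ÷ 50 g/eq = 268 eq.
NaHCO₃ supplies 1 eq per mole → 268 mol.
Mass: 268 mol × 84 g/mol = 22,510 g.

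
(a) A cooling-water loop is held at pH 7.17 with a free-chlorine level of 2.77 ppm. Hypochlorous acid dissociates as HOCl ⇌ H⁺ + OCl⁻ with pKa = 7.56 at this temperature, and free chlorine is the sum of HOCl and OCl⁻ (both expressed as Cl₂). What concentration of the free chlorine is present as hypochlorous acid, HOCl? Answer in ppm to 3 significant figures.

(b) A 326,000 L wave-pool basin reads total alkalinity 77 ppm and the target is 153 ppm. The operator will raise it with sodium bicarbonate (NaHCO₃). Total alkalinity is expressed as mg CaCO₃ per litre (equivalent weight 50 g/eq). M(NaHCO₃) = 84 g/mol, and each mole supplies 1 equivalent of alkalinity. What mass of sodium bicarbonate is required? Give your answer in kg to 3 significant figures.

(a) [OCl⁻]/[HOCl] = 10^(pH − pKa) = 10^(7.17 − 7.56) = 10^-0.39 = 0.4074.
(a) Fraction as HOCl = 1 / (1 + 0.4074) = 0.7105.
(a) HOCl = 0.7105 × 2.77 ppm = 1.968 ppm.

(b) Alkalinity to add: (153 − 77) = 76 mg/L as CaCO₃ × 326,000 L = 24,780 g as CaCO₃.
(b) Equivalents: 24,780 g ÷ 50 g/eq = 495.5 eq.
(b) NaHCO₃ supplies 1 eq per mole → 495.5 mol.
(b) Mass: 495.5 mol × 84 g/mol = 41,620 g.

(a) 1.97 ppm; (b) 41.6 kg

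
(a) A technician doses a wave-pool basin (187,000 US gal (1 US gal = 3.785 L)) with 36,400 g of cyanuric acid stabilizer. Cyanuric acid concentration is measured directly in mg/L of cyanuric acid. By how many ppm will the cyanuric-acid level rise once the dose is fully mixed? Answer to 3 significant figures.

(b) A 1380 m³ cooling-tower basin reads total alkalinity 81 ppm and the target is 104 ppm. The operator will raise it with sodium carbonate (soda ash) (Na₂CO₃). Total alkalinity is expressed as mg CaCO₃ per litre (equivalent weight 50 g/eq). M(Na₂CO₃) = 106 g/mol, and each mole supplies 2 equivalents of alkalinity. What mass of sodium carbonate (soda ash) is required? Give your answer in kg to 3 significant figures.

(a) 51.4 ppm; (b) 33.6 kg

(a) Volume: 187,000 US gal × 3.785 L/gal = 707,795 L.
(a) Rise: 36,400 g / 707,795 L × 1000 = 51.43 mg/L.

(b) Volume: 1380 m³ = 1,380,000 L.
(b) Alkalinity to add: (104 − 81) = 23 mg/L as CaCO₃ × 1,380,000 L = 31,740 g as CaCO₃.
(b) Equivalents: 31,740 g ÷ 50 g/eq = 634.8 eq.
(b) Each mole of Na₂CO₃ supplies 2 eq, so 634.8 / 2 = 317.4 mol.
(b) Mass: 317.4 mol × 106 g/mol = 33,640 g.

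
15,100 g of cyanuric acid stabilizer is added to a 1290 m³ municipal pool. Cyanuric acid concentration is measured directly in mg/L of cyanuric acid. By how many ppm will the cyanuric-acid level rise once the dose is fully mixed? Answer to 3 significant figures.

11.7 ppm

Volume: 1290 m³ = 1,290,000 L.
Rise: 15,100 g / 1,290,000 L × 1000 = 11.71 mg/L.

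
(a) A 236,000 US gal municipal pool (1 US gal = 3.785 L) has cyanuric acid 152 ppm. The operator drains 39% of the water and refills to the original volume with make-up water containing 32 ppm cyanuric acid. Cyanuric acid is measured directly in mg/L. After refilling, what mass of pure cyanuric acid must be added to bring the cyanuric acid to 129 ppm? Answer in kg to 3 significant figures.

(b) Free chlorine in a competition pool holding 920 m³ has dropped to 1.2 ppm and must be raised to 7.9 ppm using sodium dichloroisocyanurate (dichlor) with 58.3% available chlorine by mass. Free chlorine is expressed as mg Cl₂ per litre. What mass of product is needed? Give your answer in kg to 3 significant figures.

(a) Volume: 236,000 US gal × 3.785 L/gal = 893,260 L.
(a) After draining 39% and refilling: 152 × 0.61 + 32 × 0.39 = 105.2 ppm.
(a) Deficit to target: 129 − 105.2 = 23.8 mg/L.
(a) Mass: 23.8 mg/L × 893,260 L = 21,260 g cyanuric acid.

(b) Volume: 920 m³ = 920,000 L.
(b) Chlorine deficit: 7.9 − 1.2 = 6.7 ppm = 6.7 mg/L as Cl₂.
(b) Cl₂ equivalent needed: 6.7 mg/L × 920,000 L = 6,164,000 mg = 6164 g.
(b) Product at 58.3% available chlorine: 6164 / 0.583 = 10,570 g.

(a) 21.3 kg; (b) 10.6 kg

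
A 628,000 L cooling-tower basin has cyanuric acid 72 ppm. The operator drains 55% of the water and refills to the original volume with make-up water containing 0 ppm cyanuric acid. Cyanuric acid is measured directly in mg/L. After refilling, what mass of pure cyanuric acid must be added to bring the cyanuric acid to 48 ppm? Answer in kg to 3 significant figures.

After draining 55% and refilling: 72 × 0.45 + 0 × 0.55 = 32.4 ppm.
Deficit to target: 48 − 32.4 = 15.6 mg/L.
Mass: 15.6 mg/L × 628,000 L = 9797 g cyanuric acid.

9.80 kg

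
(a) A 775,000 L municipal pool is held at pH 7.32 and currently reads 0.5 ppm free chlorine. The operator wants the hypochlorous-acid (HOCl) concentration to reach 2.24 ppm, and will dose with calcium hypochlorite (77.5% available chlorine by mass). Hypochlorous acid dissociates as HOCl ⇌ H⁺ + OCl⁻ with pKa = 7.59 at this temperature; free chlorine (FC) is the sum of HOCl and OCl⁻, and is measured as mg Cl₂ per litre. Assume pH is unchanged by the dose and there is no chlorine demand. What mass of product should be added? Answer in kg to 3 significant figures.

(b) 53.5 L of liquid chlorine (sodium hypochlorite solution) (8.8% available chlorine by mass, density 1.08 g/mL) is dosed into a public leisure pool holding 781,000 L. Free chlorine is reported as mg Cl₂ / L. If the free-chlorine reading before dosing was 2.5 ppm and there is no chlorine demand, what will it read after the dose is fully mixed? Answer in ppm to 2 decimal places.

(a) 2.94 kg; (b) 9.01 ppm

(a) [OCl⁻]/[HOCl] = 10^(pH − pKa) = 10^(7.32 − 7.59) = 0.537; fraction as HOCl = 1/(1 + 0.537) = 0.6506.
(a) Free chlorine required for 2.24 ppm HOCl: 2.24 / 0.6506 = 3.443 ppm.
(a) FC to add: 3.443 − 0.5 = 2.943 mg/L as Cl₂.
(a) Cl₂ equivalent: 2.943 mg/L × 775,000 L = 2281 g.
(a) Product at 77.5% available Cl: 2281 / 0.775 = 2943 g.

(b) Mass of solution: 53.5 L × 1000 mL/L × 1.08 g/mL = 57,780 g.
(b) Available chlorine delivered: 57,780 g × 0.088 = 5085 g as Cl₂.
(b) Concentration rise: 5085 g / 781,000 L = 6.51 mg/L = 6.51 ppm.
(b) Final FC: 2.5 + 6.51 = 9.01 ppm.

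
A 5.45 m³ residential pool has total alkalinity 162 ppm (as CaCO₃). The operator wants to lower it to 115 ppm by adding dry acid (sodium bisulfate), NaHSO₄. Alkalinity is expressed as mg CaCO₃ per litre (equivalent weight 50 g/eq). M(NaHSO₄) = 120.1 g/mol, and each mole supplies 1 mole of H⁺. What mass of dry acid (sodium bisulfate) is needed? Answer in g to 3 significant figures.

615 g

Volume: 5.45 m³ = 5,450 L.
Alkalinity to neutralize: (162 − 115) = 47 mg/L as CaCO₃ × 5,450 L = 256.1 g as CaCO₃.
Equivalents of H⁺ required: 256.1 ÷ 50 g/eq = 5.123 eq = 5.123 mol NaHSO₄.
Mass of NaHSO₄: 5.123 × 120.1 = 615.3 g.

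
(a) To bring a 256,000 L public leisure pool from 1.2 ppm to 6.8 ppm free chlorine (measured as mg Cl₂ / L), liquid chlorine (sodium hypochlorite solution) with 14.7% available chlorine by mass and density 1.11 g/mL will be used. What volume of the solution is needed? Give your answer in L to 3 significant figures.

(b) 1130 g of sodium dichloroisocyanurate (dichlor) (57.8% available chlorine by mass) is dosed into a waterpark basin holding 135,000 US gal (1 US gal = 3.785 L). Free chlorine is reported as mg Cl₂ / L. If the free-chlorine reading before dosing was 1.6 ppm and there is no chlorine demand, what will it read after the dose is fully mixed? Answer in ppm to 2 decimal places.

(a) 8.79 L; (b) 2.88 ppm

(a) Chlorine deficit: 6.8 − 1.2 = 5.6 ppm = 5.6 mg/L as Cl₂.
(a) Cl₂ equivalent needed: 5.6 mg/L × 256,000 L = 1,434,000 mg = 1434 g.
(a) Product at 14.7% available chlorine: 1434 / 0.147 = 9752 g.
(a) Volume at density 1.11 g/mL: 9752 g ÷ 1.11 g/mL = 8786 mL.

(b) Volume: 135,000 US gal × 3.785 L/gal = 510,975 L.
(b) Available chlorine delivered: 1130 g × 0.578 = 653.1 g as Cl₂.
(b) Concentration rise: 653.1 g / 510,975 L = 1.278 mg/L = 1.28 ppm.
(b) Final FC: 1.6 + 1.28 = 2.88 ppm.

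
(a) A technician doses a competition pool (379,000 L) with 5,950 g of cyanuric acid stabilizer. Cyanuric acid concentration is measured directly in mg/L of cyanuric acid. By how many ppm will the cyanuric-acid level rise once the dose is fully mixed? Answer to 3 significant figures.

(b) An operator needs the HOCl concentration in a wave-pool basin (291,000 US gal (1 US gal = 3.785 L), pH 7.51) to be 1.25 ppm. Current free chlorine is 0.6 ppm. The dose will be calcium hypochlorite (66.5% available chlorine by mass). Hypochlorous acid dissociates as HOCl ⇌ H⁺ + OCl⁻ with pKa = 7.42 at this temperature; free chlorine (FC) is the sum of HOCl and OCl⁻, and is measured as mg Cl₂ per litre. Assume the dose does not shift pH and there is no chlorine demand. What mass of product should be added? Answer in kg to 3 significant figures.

(a) Rise: 5,950 g / 379,000 L × 1000 = 15.7 mg/L.

(b) Volume: 291,000 US gal × 3.785 L/gal = 1,101,435 L.
(b) [OCl⁻]/[HOCl] = 10^(pH − pKa) = 10^(7.51 − 7.42) = 1.23; fraction as HOCl = 1/(1 + 1.23) = 0.4484.
(b) Free chlorine required for 1.25 ppm HOCl: 1.25 / 0.4484 = 2.788 ppm.
(b) FC to add: 2.788 − 0.6 = 2.188 mg/L as Cl₂.
(b) Cl₂ equivalent: 2.188 mg/L × 1,101,435 L = 2410 g.
(b) Product at 66.5% available Cl: 2410 / 0.665 = 3624 g.

(a) 15.7 ppm; (b) 3.62 kg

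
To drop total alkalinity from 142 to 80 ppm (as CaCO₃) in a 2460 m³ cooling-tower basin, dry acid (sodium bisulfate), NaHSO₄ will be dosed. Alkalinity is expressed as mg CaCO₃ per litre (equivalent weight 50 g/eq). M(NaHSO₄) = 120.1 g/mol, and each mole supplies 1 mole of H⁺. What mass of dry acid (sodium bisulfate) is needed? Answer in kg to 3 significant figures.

366 kg

Volume: 2460 m³ = 2,460,000 L.
Alkalinity to neutralize: (142 − 80) = 62 mg/L as CaCO₃ × 2,460,000 L = 152,500 g as CaCO₃.
Equivalents of H⁺ required: 152,500 ÷ 50 g/eq = 3050 eq = 3050 mol NaHSO₄.
Mass of NaHSO₄: 3050 × 120.1 = 366,400 g.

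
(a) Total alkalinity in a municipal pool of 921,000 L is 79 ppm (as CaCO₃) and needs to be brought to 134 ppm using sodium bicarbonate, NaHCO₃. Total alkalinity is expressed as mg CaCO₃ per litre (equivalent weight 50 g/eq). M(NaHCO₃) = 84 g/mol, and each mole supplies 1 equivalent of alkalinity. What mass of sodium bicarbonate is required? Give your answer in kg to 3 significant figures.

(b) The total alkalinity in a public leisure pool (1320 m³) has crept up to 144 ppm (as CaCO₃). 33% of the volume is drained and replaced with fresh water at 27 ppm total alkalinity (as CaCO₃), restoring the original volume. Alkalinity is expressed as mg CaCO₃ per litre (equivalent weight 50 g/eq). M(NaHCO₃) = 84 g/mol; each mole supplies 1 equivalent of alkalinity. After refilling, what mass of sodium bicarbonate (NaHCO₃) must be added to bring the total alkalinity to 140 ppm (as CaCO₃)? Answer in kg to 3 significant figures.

(a) Alkalinity to add: (134 − 79) = 55 mg/L as CaCO₃ × 921,000 L = 50,660 g as CaCO₃.
(a) Equivalents: 50,660 g ÷ 50 g/eq = 1013 eq.
(a) NaHCO₃ supplies 1 eq per mole → 1013 mol.
(a) Mass: 1013 mol × 84 g/mol = 85,100 g.

(b) Volume: 1320 m³ = 1,320,000 L.
(b) After draining 33% and refilling: 144 × 0.67 + 27 × 0.33 = 105.39 ppm.
(b) Deficit to target: 140 − 105.39 = 34.61 mg/L.
(b) As CaCO₃: 34.61 mg/L × 1,320,000 L = 45,690 g; ÷ 50 g/eq ÷ 1 = 913.7 mol NaHCO₃.
(b) Mass: 913.7 × 84 = 76,750 g.

(a) 85.1 kg; (b) 76.8 kg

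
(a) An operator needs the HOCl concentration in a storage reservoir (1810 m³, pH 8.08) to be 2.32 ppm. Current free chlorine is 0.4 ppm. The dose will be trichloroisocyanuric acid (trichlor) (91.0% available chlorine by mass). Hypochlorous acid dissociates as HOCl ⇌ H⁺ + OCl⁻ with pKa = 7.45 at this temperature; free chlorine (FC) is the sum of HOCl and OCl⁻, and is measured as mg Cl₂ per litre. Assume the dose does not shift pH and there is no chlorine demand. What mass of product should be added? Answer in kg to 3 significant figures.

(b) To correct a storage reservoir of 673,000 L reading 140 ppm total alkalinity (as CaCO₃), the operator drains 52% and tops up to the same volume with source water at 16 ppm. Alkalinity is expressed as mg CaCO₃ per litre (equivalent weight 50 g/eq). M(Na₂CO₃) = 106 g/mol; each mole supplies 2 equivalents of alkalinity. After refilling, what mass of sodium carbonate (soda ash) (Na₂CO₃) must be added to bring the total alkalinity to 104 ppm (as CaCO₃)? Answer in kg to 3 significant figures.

(a) 23.5 kg; (b) 20.3 kg

(a) Volume: 1810 m³ = 1,810,000 L.
(a) [OCl⁻]/[HOCl] = 10^(pH − pKa) = 10^(8.08 − 7.45) = 4.266; fraction as HOCl = 1/(1 + 4.266) = 0.1899.
(a) Free chlorine required for 2.32 ppm HOCl: 2.32 / 0.1899 = 12.22 ppm.
(a) FC to add: 12.22 − 0.4 = 11.82 mg/L as Cl₂.
(a) Cl₂ equivalent: 11.82 mg/L × 1,810,000 L = 21,390 g.
(a) Product at 91.0% available Cl: 21,390 / 0.91 = 23,500 g.

(b) After draining 52% and refilling: 140 × 0.48 + 16 × 0.52 = 75.52 ppm.
(b) Deficit to target: 104 − 75.52 = 28.48 mg/L.
(b) As CaCO₃: 28.48 mg/L × 673,000 L = 19,170 g; ÷ 50 g/eq ÷ 2 = 191.7 mol Na₂CO₃.
(b) Mass: 191.7 × 106 = 20,320 g.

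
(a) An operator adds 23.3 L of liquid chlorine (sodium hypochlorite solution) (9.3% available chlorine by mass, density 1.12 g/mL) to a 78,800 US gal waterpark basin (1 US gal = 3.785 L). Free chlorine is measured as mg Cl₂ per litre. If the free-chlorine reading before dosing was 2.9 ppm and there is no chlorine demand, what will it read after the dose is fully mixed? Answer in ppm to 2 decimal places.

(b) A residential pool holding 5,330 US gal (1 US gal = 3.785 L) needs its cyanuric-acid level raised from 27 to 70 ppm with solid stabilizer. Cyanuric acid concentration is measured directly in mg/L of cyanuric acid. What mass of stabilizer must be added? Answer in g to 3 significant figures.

(a) 11.04 ppm; (b) 867 g

(a) Volume: 78,800 US gal × 3.785 L/gal = 298,258 L.
(a) Mass of solution: 23.3 L × 1000 mL/L × 1.12 g/mL = 26,100 g.
(a) Available chlorine delivered: 26,100 g × 0.093 = 2427 g as Cl₂.
(a) Concentration rise: 2427 g / 298,258 L = 8.137 mg/L = 8.14 ppm.
(a) Final FC: 2.9 + 8.14 = 11.04 ppm.

(b) Volume: 5,330 US gal × 3.785 L/gal = 20,174 L.
(b) CYA to add: (70 − 27) = 43 mg/L × 20,174 L = 867.5 g cyanuric acid.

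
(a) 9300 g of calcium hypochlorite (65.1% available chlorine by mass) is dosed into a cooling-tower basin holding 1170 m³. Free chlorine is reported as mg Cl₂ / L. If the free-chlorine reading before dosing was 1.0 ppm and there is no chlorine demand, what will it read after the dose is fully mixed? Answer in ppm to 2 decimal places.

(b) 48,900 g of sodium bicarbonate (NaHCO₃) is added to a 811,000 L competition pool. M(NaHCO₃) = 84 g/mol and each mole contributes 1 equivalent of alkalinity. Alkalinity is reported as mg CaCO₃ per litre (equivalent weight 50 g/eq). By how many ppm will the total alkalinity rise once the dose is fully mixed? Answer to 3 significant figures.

(a) 6.17 ppm; (b) 35.9 ppm

(a) Volume: 1170 m³ = 1,170,000 L.
(a) Available chlorine delivered: 9300 g × 0.651 = 6054 g as Cl₂.
(a) Concentration rise: 6054 g / 1,170,000 L = 5.175 mg/L = 5.17 ppm.
(a) Final FC: 1.0 + 5.17 = 6.17 ppm.

(b) Moles of NaHCO₃: 48,900 g ÷ 84 g/mol = 582.1 mol → 582.1 eq of alkalinity.
(b) As CaCO₃: 582.1 eq × 50 g/eq = 29,110 g.
(b) Rise: 29,110 g / 811,000 L × 1000 = 35.89 mg/L.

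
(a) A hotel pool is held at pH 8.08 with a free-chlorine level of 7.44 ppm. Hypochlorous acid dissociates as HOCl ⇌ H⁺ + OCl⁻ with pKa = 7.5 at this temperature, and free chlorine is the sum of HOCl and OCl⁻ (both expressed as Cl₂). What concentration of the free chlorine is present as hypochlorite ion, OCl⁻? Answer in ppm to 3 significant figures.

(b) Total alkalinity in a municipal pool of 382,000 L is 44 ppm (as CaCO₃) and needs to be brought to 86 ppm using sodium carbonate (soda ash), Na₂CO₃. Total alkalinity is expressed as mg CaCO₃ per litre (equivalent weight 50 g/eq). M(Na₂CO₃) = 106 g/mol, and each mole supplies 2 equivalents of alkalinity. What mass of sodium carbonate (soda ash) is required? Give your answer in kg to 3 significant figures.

(a) [OCl⁻]/[HOCl] = 10^(pH − pKa) = 10^(8.08 − 7.5) = 10^0.58 = 3.802.
(a) Fraction as HOCl = 1 / (1 + 3.802) = 0.2083.
(a) OCl⁻ = (1 − 0.2083) × 7.44 ppm = 5.891 ppm.

(b) Alkalinity to add: (86 − 44) = 42 mg/L as CaCO₃ × 382,000 L = 16,040 g as CaCO₃.
(b) Equivalents: 16,040 g ÷ 50 g/eq = 320.9 eq.
(b) Each mole of Na₂CO₃ supplies 2 eq, so 320.9 / 2 = 160.4 mol.
(b) Mass: 160.4 mol × 106 g/mol = 17,010 g.

(a) 5.89 ppm; (b) 17.0 kg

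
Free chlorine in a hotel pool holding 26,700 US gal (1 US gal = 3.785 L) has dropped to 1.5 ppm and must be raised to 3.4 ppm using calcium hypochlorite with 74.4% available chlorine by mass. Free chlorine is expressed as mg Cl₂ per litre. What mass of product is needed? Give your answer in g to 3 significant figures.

258 g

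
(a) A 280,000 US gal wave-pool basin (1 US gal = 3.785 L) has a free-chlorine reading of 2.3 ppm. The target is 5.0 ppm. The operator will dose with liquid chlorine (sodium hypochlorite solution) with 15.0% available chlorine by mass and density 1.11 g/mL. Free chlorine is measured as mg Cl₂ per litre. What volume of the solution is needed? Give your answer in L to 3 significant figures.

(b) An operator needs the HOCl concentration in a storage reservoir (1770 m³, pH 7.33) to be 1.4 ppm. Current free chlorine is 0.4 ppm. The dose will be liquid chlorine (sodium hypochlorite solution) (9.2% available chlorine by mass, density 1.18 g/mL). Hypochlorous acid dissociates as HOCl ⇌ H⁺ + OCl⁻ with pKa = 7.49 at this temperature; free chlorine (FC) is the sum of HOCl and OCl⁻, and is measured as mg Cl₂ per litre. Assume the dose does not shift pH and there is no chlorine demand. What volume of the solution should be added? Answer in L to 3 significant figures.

(a) Volume: 280,000 US gal × 3.785 L/gal = 1,059,800 L.
(a) Chlorine deficit: 5.0 − 2.3 = 2.7 ppm = 2.7 mg/L as Cl₂.
(a) Cl₂ equivalent needed: 2.7 mg/L × 1,059,800 L = 2,861,000 mg = 2861 g.
(a) Product at 15.0% available chlorine: 2861 / 0.15 = 19,080 g.
(a) Volume at density 1.11 g/mL: 19,080 g ÷ 1.11 g/mL = 17,190 mL.

(b) Volume: 1770 m³ = 1,770,000 L.
(b) [OCl⁻]/[HOCl] = 10^(pH − pKa) = 10^(7.33 − 7.49) = 0.6918; fraction as HOCl = 1/(1 + 0.6918) = 0.5911.
(b) Free chlorine required for 1.4 ppm HOCl: 1.4 / 0.5911 = 2.369 ppm.
(b) FC to add: 2.369 − 0.4 = 1.969 mg/L as Cl₂.
(b) Cl₂ equivalent: 1.969 mg/L × 1,770,000 L = 3484 g.
(b) Product at 9.2% available Cl: 3484 / 0.092 = 37,870 g.
(b) Volume: 37,870 g ÷ 1.18 g/mL = 32,100 mL.

(a) 17.2 L; (b) 32.1 L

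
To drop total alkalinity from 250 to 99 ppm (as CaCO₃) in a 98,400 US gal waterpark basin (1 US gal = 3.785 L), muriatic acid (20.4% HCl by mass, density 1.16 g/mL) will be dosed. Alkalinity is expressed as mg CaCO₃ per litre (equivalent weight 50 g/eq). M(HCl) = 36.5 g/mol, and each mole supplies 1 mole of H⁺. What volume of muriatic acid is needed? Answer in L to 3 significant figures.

173 L

Volume: 98,400 US gal × 3.785 L/gal = 372,444 L.
Alkalinity to neutralize: (250 − 99) = 151 mg/L as CaCO₃ × 372,444 L = 56,240 g as CaCO₃.
Equivalents of H⁺ required: 56,240 ÷ 50 g/eq = 1125 eq = 1125 mol HCl.
Mass of HCl: 1125 × 36.5 = 41,050 g.
Mass of 20.4% solution: 41,050 / 0.204 = 201,200 g.
Volume: 201,200 g ÷ 1.16 g/mL = 173,500 mL.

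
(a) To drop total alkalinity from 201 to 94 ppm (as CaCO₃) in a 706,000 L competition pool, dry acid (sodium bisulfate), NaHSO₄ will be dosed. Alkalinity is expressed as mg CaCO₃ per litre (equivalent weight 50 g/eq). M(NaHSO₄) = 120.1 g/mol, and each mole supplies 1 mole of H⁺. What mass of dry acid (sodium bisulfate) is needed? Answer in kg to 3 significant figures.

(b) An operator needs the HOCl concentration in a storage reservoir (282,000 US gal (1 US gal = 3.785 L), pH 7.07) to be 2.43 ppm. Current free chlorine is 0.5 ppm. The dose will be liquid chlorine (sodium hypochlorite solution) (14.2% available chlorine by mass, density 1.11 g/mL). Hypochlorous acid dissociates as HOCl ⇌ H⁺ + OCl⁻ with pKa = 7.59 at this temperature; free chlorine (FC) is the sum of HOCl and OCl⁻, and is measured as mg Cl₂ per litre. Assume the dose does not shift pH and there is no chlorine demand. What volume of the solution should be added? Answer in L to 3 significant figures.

(a) Alkalinity to neutralize: (201 − 94) = 107 mg/L as CaCO₃ × 706,000 L = 75,540 g as CaCO₃.
(a) Equivalents of H⁺ required: 75,540 ÷ 50 g/eq = 1511 eq = 1511 mol NaHSO₄.
(a) Mass of NaHSO₄: 1511 × 120.1 = 181,500 g.

(b) Volume: 282,000 US gal × 3.785 L/gal = 1,067,370 L.
(b) [OCl⁻]/[HOCl] = 10^(pH − pKa) = 10^(7.07 − 7.59) = 0.302; fraction as HOCl = 1/(1 + 0.302) = 0.7681.
(b) Free chlorine required for 2.43 ppm HOCl: 2.43 / 0.7681 = 3.164 ppm.
(b) FC to add: 3.164 − 0.5 = 2.664 mg/L as Cl₂.
(b) Cl₂ equivalent: 2.664 mg/L × 1,067,370 L = 2843 g.
(b) Product at 14.2% available Cl: 2843 / 0.142 = 20,020 g.
(b) Volume: 20,020 g ÷ 1.11 g/mL = 18,040 mL.

(a) 181 kg; (b) 18.0 L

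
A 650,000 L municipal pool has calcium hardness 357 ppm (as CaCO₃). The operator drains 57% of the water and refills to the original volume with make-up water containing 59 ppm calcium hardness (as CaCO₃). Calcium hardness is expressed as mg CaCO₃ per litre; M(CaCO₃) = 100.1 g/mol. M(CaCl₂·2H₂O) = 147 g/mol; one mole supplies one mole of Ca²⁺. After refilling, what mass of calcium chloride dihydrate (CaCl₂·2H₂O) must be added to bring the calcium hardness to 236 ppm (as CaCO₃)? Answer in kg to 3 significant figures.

46.6 kg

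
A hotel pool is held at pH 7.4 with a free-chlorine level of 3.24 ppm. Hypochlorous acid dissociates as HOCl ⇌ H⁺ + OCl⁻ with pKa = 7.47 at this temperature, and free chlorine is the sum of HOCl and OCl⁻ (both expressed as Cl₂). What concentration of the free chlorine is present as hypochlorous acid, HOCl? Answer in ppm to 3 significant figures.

[OCl⁻]/[HOCl] = 10^(pH − pKa) = 10^(7.4 − 7.47) = 10^-0.07 = 0.8511.
Fraction as HOCl = 1 / (1 + 0.8511) = 0.5402.
HOCl = 0.5402 × 3.24 ppm = 1.75 ppm.

1.75 ppm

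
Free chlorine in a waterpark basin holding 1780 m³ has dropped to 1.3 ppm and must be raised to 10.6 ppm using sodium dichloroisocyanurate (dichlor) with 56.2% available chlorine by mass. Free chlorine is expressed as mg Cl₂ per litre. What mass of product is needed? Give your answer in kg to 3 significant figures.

29.5 kg

Volume: 1780 m³ = 1,780,000 L.
Chlorine deficit: 10.6 − 1.3 = 9.3 ppm = 9.3 mg/L as Cl₂.
Cl₂ equivalent needed: 9.3 mg/L × 1,780,000 L = 16,550,000 mg = 16,550 g.
Product at 56.2% available chlorine: 16,550 / 0.562 = 29,460 g.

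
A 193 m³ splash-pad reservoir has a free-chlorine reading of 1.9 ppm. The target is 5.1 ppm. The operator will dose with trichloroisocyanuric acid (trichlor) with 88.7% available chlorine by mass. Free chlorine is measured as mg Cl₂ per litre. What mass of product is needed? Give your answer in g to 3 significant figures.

Volume: 193 m³ = 193,000 L.
Chlorine deficit: 5.1 − 1.9 = 3.2 ppm = 3.2 mg/L as Cl₂.
Cl₂ equivalent needed: 3.2 mg/L × 193,000 L = 617,600 mg = 617.6 g.
Product at 88.7% available chlorine: 617.6 / 0.887 = 696.3 g.

696 g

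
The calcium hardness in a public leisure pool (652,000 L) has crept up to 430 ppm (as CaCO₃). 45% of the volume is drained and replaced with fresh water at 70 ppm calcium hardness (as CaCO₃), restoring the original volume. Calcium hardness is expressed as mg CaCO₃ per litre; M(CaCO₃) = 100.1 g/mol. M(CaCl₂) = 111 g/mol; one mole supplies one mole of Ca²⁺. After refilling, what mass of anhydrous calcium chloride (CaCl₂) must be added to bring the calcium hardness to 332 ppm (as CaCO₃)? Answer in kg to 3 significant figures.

46.3 kg

After draining 45% and refilling: 430 × 0.55 + 70 × 0.45 = 268 ppm.
Deficit to target: 332 − 268 = 64 mg/L.
As CaCO₃: 64 mg/L × 652,000 L = 41,730 g; ÷ 100.1 = 416.9 mol Ca²⁺.
Mass: 416.9 × 111 = 46,270 g.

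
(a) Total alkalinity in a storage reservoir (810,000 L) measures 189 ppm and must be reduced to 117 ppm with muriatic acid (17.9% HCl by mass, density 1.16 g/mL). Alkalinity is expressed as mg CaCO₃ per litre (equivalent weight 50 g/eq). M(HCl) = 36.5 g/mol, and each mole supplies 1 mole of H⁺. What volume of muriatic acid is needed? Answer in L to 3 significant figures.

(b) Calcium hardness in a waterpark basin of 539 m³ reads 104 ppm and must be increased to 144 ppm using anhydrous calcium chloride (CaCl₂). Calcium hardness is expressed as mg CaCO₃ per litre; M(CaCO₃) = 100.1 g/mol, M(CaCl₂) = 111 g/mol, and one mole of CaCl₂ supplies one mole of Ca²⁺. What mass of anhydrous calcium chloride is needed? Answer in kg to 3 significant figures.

(a) Alkalinity to neutralize: (189 − 117) = 72 mg/L as CaCO₃ × 810,000 L = 58,320 g as CaCO₃.
(a) Equivalents of H⁺ required: 58,320 ÷ 50 g/eq = 1166 eq = 1166 mol HCl.
(a) Mass of HCl: 1166 × 36.5 = 42,570 g.
(a) Mass of 17.9% solution: 42,570 / 0.179 = 237,800 g.
(a) Volume: 237,800 g ÷ 1.16 g/mL = 205,000 mL.

(b) Volume: 539 m³ = 539,000 L.
(b) Hardness to add: (144 − 104) = 40 mg/L as CaCO₃ × 539,000 L = 21,560 g as CaCO₃.
(b) Moles of Ca²⁺ (1 mol Ca²⁺ ≡ 1 mol CaCO₃): 21,560 / 100.1 g/mol = 215.4 mol.
(b) Mass of CaCl₂: 215.4 × 111 = 23,910 g.

(a) 205 L; (b) 23.9 kg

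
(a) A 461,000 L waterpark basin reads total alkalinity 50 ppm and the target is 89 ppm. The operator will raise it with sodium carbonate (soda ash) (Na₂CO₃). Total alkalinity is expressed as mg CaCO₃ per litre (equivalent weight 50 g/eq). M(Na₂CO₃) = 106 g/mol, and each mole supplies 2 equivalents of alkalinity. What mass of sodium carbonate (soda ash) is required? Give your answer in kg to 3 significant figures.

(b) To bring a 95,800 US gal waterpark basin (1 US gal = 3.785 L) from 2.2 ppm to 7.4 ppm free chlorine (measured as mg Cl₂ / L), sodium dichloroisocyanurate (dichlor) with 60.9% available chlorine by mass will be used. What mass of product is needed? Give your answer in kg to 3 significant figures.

(a) 19.1 kg; (b) 3.10 kg

(a) Alkalinity to add: (89 − 50) = 39 mg/L as CaCO₃ × 461,000 L = 17,980 g as CaCO₃.
(a) Equivalents: 17,980 g ÷ 50 g/eq = 359.6 eq.
(a) Each mole of Na₂CO₃ supplies 2 eq, so 359.6 / 2 = 179.8 mol.
(a) Mass: 179.8 mol × 106 g/mol = 19,060 g.

(b) Volume: 95,800 US gal × 3.785 L/gal = 362,603 L.
(b) Chlorine deficit: 7.4 − 2.2 = 5.2 ppm = 5.2 mg/L as Cl₂.
(b) Cl₂ equivalent needed: 5.2 mg/L × 362,603 L = 1,886,000 mg = 1886 g.
(b) Product at 60.9% available chlorine: 1886 / 0.609 = 3096 g.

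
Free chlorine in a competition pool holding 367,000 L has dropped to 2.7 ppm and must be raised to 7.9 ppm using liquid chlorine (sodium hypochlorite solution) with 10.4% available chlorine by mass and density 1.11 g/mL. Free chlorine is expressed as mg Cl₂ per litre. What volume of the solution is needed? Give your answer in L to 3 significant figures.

16.5 L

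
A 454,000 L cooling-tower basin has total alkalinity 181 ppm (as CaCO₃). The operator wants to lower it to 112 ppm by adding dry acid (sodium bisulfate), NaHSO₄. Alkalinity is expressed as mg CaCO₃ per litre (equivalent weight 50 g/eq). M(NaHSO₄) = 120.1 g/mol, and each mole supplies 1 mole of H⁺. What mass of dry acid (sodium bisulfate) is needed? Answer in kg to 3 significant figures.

75.2 kg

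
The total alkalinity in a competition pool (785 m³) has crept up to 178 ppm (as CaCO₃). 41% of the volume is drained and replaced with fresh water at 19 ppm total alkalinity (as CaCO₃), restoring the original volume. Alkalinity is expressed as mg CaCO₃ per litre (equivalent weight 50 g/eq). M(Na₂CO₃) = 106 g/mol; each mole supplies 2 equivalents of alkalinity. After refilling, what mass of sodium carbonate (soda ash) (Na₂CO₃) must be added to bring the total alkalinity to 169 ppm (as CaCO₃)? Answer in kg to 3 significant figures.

46.8 kg

Volume: 785 m³ = 785,000 L.
After draining 41% and refilling: 178 × 0.59 + 19 × 0.41 = 112.81 ppm.
Deficit to target: 169 − 112.81 = 56.19 mg/L.
As CaCO₃: 56.19 mg/L × 785,000 L = 44,110 g; ÷ 50 g/eq ÷ 2 = 441.1 mol Na₂CO₃.
Mass: 441.1 × 106 = 46,760 g.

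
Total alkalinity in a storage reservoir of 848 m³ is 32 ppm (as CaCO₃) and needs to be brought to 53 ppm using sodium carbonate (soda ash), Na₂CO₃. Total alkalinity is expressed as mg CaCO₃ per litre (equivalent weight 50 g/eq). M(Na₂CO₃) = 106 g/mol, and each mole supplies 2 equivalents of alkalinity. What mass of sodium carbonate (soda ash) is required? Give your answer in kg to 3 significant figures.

Volume: 848 m³ = 848,000 L.
Alkalinity to add: (53 − 32) = 21 mg/L as CaCO₃ × 848,000 L = 17,810 g as CaCO₃.
Equivalents: 17,810 g ÷ 50 g/eq = 356.2 eq.
Each mole of Na₂CO₃ supplies 2 eq, so 356.2 / 2 = 178.1 mol.
Mass: 178.1 mol × 106 g/mol = 18,880 g.

18.9 kg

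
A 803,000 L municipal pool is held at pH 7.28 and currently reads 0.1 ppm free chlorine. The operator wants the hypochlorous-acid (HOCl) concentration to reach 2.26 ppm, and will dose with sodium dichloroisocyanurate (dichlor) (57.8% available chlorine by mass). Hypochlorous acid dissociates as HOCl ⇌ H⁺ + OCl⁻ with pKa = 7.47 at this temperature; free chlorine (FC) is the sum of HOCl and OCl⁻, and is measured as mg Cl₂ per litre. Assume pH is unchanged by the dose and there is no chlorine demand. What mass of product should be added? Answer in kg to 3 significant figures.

5.03 kg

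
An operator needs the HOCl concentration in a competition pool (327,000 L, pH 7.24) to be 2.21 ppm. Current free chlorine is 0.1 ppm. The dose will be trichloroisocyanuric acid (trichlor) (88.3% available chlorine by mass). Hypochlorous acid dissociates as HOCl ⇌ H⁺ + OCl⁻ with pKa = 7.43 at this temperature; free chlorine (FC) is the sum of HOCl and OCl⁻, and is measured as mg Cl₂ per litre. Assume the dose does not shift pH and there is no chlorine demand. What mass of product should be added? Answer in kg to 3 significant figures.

[OCl⁻]/[HOCl] = 10^(pH − pKa) = 10^(7.24 − 7.43) = 0.6457; fraction as HOCl = 1/(1 + 0.6457) = 0.6077.
Free chlorine required for 2.21 ppm HOCl: 2.21 / 0.6077 = 3.637 ppm.
FC to add: 3.637 − 0.1 = 3.537 mg/L as Cl₂.
Cl₂ equivalent: 3.537 mg/L × 327,000 L = 1157 g.
Product at 88.3% available Cl: 1157 / 0.883 = 1310 g.

1.31 kg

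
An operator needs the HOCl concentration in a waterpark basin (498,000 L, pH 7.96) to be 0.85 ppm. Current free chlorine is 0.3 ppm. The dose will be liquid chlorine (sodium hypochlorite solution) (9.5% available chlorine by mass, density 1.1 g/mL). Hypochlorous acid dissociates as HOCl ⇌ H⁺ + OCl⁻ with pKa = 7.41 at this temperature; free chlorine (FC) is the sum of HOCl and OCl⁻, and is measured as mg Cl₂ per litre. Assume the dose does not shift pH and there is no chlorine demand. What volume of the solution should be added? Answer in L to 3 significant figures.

17.0 L

[OCl⁻]/[HOCl] = 10^(pH − pKa) = 10^(7.96 − 7.41) = 3.548; fraction as HOCl = 1/(1 + 3.548) = 0.2199.
Free chlorine required for 0.85 ppm HOCl: 0.85 / 0.2199 = 3.866 ppm.
FC to add: 3.866 − 0.3 = 3.566 mg/L as Cl₂.
Cl₂ equivalent: 3.566 mg/L × 498,000 L = 1776 g.
Product at 9.5% available Cl: 1776 / 0.095 = 18,690 g.
Volume: 18,690 g ÷ 1.1 g/mL = 16,990 mL.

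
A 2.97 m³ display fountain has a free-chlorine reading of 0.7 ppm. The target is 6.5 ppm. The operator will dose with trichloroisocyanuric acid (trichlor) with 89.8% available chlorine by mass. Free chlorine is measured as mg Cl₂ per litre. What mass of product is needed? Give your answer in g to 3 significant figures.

19.2 g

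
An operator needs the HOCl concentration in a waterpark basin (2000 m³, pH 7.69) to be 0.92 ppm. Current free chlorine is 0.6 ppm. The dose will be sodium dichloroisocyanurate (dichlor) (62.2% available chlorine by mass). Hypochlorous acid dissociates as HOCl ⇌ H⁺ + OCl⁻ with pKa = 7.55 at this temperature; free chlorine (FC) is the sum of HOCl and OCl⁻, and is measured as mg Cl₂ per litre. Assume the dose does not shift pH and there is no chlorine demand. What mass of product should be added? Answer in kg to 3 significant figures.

Volume: 2000 m³ = 2,000,000 L.
[OCl⁻]/[HOCl] = 10^(pH − pKa) = 10^(7.69 − 7.55) = 1.38; fraction as HOCl = 1/(1 + 1.38) = 0.4201.
Free chlorine required for 0.92 ppm HOCl: 0.92 / 0.4201 = 2.19 ppm.
FC to add: 2.19 − 0.6 = 1.59 mg/L as Cl₂.
Cl₂ equivalent: 1.59 mg/L × 2,000,000 L = 3180 g.
Product at 62.2% available Cl: 3180 / 0.622 = 5112 g.

5.11 kg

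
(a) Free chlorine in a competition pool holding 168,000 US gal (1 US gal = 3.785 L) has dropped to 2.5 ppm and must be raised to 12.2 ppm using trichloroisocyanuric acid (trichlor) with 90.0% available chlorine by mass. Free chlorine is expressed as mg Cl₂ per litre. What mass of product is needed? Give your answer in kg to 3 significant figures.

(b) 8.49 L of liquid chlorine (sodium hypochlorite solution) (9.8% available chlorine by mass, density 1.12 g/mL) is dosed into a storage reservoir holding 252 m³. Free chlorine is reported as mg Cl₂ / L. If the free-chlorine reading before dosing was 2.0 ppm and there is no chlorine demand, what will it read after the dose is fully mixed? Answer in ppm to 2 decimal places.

(a) 6.85 kg; (b) 5.70 ppm

(a) Volume: 168,000 US gal × 3.785 L/gal = 635,880 L.
(a) Chlorine deficit: 12.2 − 2.5 = 9.7 ppm = 9.7 mg/L as Cl₂.
(a) Cl₂ equivalent needed: 9.7 mg/L × 635,880 L = 6,168,000 mg = 6168 g.
(a) Product at 90.0% available chlorine: 6168 / 0.9 = 6853 g.

(b) Volume: 252 m³ = 252,000 L.
(b) Mass of solution: 8.49 L × 1000 mL/L × 1.12 g/mL = 9509 g.
(b) Available chlorine delivered: 9509 g × 0.098 = 931.9 g as Cl₂.
(b) Concentration rise: 931.9 g / 252,000 L = 3.698 mg/L = 3.70 ppm.
(b) Final FC: 2.0 + 3.70 = 5.70 ppm.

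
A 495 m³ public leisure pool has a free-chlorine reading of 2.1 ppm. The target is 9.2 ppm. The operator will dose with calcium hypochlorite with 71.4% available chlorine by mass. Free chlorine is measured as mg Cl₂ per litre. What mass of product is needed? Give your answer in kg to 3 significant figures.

Volume: 495 m³ = 495,000 L.
Chlorine deficit: 9.2 − 2.1 = 7.1 ppm = 7.1 mg/L as Cl₂.
Cl₂ equivalent needed: 7.1 mg/L × 495,000 L = 3,514,000 mg = 3514 g.
Product at 71.4% available chlorine: 3514 / 0.714 = 4922 g.

4.92 kg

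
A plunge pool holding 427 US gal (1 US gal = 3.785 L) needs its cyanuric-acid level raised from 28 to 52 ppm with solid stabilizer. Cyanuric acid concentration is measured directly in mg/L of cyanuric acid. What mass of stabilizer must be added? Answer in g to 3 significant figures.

38.8 g

Volume: 427 US gal × 3.785 L/gal = 1,616 L.
CYA to add: (52 − 28) = 24 mg/L × 1,616 L = 38.79 g cyanuric acid.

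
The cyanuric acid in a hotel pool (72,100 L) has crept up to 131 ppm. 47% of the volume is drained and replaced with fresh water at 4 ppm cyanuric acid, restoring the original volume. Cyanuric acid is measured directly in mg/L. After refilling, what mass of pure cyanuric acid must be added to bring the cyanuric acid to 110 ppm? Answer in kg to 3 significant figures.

After draining 47% and refilling: 131 × 0.53 + 4 × 0.47 = 71.31 ppm.
Deficit to target: 110 − 71.31 = 38.69 mg/L.
Mass: 38.69 mg/L × 72,100 L = 2790 g cyanuric acid.

2.79 kg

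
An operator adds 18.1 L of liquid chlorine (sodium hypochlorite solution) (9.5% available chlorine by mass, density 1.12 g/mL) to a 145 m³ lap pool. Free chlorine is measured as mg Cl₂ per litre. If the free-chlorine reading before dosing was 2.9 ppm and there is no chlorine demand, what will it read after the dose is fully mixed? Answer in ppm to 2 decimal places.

16.18 ppm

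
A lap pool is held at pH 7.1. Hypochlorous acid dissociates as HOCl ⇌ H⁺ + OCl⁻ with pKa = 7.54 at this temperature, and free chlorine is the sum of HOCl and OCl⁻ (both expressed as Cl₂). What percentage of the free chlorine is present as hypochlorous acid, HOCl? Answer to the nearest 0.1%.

[OCl⁻]/[HOCl] = 10^(pH − pKa) = 10^(7.1 − 7.54) = 10^-0.44 = 0.3631.
Fraction as HOCl = 1 / (1 + 0.3631) = 0.7336.

73.4%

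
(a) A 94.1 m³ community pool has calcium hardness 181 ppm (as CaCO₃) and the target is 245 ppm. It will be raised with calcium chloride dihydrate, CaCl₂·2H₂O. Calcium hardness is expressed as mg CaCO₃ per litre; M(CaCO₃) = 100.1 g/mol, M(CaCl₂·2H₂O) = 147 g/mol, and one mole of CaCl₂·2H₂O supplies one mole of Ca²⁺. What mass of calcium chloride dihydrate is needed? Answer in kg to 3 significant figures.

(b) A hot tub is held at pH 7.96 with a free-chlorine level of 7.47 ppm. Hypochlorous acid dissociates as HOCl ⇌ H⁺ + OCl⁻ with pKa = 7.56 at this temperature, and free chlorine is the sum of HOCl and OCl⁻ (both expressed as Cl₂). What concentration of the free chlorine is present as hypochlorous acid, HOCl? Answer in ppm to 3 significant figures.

(a) Volume: 94.1 m³ = 94,100 L.
(a) Hardness to add: (245 − 181) = 64 mg/L as CaCO₃ × 94,100 L = 6022 g as CaCO₃.
(a) Moles of Ca²⁺ (1 mol Ca²⁺ ≡ 1 mol CaCO₃): 6022 / 100.1 g/mol = 60.16 mol.
(a) Mass of CaCl₂·2H₂O: 60.16 × 147 = 8844 g.

(b) [OCl⁻]/[HOCl] = 10^(pH − pKa) = 10^(7.96 − 7.56) = 10^0.40 = 2.512.
(b) Fraction as HOCl = 1 / (1 + 2.512) = 0.2847.
(b) HOCl = 0.2847 × 7.47 ppm = 2.127 ppm.

(a) 8.84 kg; (b) 2.13 ppm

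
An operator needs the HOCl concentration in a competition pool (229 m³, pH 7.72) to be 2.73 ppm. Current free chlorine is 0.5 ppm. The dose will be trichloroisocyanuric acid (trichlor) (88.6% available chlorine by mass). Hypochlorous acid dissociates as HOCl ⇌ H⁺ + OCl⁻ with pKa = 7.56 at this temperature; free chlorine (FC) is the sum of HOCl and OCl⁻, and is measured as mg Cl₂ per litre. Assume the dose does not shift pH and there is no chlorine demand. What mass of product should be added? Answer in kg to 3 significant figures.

Volume: 229 m³ = 229,000 L.
[OCl⁻]/[HOCl] = 10^(pH − pKa) = 10^(7.72 − 7.56) = 1.445; fraction as HOCl = 1/(1 + 1.445) = 0.4089.
Free chlorine required for 2.73 ppm HOCl: 2.73 / 0.4089 = 6.676 ppm.
FC to add: 6.676 − 0.5 = 6.176 mg/L as Cl₂.
Cl₂ equivalent: 6.176 mg/L × 229,000 L = 1414 g.
Product at 88.6% available Cl: 1414 / 0.886 = 1596 g.

1.60 kg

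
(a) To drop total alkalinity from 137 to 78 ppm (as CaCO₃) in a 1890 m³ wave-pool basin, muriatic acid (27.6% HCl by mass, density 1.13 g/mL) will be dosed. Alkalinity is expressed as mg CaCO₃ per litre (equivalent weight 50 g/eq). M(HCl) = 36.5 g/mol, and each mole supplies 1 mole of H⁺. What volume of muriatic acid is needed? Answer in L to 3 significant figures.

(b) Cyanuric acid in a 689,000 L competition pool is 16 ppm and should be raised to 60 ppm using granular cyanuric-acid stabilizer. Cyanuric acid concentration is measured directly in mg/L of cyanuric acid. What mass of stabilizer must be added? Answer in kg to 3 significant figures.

(a) 261 L; (b) 30.3 kg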